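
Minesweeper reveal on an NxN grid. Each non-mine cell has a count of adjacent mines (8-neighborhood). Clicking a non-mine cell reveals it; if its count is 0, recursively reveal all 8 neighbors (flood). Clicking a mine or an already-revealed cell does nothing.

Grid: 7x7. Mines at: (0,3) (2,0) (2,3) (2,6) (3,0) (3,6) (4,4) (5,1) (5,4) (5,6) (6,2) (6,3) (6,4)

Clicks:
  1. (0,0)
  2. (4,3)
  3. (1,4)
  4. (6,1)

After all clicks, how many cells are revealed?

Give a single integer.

Answer: 9

Derivation:
Click 1 (0,0) count=0: revealed 6 new [(0,0) (0,1) (0,2) (1,0) (1,1) (1,2)] -> total=6
Click 2 (4,3) count=2: revealed 1 new [(4,3)] -> total=7
Click 3 (1,4) count=2: revealed 1 new [(1,4)] -> total=8
Click 4 (6,1) count=2: revealed 1 new [(6,1)] -> total=9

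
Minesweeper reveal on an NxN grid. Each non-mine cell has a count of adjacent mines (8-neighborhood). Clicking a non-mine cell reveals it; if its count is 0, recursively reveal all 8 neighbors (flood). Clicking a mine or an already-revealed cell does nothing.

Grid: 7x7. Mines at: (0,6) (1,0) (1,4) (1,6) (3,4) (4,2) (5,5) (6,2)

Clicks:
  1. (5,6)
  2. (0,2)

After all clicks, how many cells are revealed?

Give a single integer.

Click 1 (5,6) count=1: revealed 1 new [(5,6)] -> total=1
Click 2 (0,2) count=0: revealed 12 new [(0,1) (0,2) (0,3) (1,1) (1,2) (1,3) (2,1) (2,2) (2,3) (3,1) (3,2) (3,3)] -> total=13

Answer: 13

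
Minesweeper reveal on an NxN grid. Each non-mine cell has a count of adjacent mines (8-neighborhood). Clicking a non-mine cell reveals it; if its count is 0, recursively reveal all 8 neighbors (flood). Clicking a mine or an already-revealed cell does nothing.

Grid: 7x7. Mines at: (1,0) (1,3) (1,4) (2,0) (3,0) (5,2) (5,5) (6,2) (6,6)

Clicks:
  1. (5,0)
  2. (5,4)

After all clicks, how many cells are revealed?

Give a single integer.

Click 1 (5,0) count=0: revealed 6 new [(4,0) (4,1) (5,0) (5,1) (6,0) (6,1)] -> total=6
Click 2 (5,4) count=1: revealed 1 new [(5,4)] -> total=7

Answer: 7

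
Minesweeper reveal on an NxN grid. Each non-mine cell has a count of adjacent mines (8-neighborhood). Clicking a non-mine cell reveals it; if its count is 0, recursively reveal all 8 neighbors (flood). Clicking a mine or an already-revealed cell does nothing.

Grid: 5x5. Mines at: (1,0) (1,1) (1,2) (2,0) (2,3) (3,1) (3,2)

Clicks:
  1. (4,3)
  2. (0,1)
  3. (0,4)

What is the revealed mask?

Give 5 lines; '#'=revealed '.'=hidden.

Click 1 (4,3) count=1: revealed 1 new [(4,3)] -> total=1
Click 2 (0,1) count=3: revealed 1 new [(0,1)] -> total=2
Click 3 (0,4) count=0: revealed 4 new [(0,3) (0,4) (1,3) (1,4)] -> total=6

Answer: .#.##
...##
.....
.....
...#.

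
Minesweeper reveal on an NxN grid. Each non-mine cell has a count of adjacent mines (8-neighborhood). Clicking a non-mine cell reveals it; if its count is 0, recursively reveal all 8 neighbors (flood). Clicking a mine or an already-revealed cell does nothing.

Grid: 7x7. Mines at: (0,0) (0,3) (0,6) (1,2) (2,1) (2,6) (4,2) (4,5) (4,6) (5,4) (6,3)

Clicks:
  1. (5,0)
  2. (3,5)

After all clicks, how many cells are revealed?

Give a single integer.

Click 1 (5,0) count=0: revealed 10 new [(3,0) (3,1) (4,0) (4,1) (5,0) (5,1) (5,2) (6,0) (6,1) (6,2)] -> total=10
Click 2 (3,5) count=3: revealed 1 new [(3,5)] -> total=11

Answer: 11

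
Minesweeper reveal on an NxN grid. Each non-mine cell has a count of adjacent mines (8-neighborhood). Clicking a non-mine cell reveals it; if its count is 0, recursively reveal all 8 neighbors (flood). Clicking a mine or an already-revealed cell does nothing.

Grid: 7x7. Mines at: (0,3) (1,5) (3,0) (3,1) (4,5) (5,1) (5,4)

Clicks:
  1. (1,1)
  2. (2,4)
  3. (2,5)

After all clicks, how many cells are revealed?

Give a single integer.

Answer: 11

Derivation:
Click 1 (1,1) count=0: revealed 9 new [(0,0) (0,1) (0,2) (1,0) (1,1) (1,2) (2,0) (2,1) (2,2)] -> total=9
Click 2 (2,4) count=1: revealed 1 new [(2,4)] -> total=10
Click 3 (2,5) count=1: revealed 1 new [(2,5)] -> total=11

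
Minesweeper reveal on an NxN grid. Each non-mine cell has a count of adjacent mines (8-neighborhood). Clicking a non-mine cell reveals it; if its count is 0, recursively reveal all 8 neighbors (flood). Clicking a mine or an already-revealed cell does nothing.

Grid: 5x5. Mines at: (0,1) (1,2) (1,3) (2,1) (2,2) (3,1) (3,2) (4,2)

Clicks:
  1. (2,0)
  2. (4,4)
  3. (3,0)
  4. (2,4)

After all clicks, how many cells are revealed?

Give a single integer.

Click 1 (2,0) count=2: revealed 1 new [(2,0)] -> total=1
Click 2 (4,4) count=0: revealed 6 new [(2,3) (2,4) (3,3) (3,4) (4,3) (4,4)] -> total=7
Click 3 (3,0) count=2: revealed 1 new [(3,0)] -> total=8
Click 4 (2,4) count=1: revealed 0 new [(none)] -> total=8

Answer: 8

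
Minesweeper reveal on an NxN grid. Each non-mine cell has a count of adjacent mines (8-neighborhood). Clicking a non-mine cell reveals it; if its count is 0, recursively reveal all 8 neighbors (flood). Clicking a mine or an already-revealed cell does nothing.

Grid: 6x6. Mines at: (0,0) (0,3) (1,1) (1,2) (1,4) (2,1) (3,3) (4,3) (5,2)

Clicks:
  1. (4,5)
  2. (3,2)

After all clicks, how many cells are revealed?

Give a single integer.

Click 1 (4,5) count=0: revealed 8 new [(2,4) (2,5) (3,4) (3,5) (4,4) (4,5) (5,4) (5,5)] -> total=8
Click 2 (3,2) count=3: revealed 1 new [(3,2)] -> total=9

Answer: 9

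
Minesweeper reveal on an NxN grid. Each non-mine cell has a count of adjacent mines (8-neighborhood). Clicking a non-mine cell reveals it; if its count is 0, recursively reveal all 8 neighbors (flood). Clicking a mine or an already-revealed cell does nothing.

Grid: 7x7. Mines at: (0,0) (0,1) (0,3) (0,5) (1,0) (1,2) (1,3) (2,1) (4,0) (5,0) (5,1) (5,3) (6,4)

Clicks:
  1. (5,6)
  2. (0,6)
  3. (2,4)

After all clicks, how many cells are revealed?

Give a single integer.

Answer: 24

Derivation:
Click 1 (5,6) count=0: revealed 23 new [(1,4) (1,5) (1,6) (2,2) (2,3) (2,4) (2,5) (2,6) (3,2) (3,3) (3,4) (3,5) (3,6) (4,2) (4,3) (4,4) (4,5) (4,6) (5,4) (5,5) (5,6) (6,5) (6,6)] -> total=23
Click 2 (0,6) count=1: revealed 1 new [(0,6)] -> total=24
Click 3 (2,4) count=1: revealed 0 new [(none)] -> total=24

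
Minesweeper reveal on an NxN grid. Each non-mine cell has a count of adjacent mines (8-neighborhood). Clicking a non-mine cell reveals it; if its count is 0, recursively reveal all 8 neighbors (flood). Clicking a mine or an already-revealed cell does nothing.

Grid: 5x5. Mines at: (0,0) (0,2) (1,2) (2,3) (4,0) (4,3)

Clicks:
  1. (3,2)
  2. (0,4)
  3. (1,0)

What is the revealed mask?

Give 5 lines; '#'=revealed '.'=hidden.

Answer: ...##
#..##
.....
..#..
.....

Derivation:
Click 1 (3,2) count=2: revealed 1 new [(3,2)] -> total=1
Click 2 (0,4) count=0: revealed 4 new [(0,3) (0,4) (1,3) (1,4)] -> total=5
Click 3 (1,0) count=1: revealed 1 new [(1,0)] -> total=6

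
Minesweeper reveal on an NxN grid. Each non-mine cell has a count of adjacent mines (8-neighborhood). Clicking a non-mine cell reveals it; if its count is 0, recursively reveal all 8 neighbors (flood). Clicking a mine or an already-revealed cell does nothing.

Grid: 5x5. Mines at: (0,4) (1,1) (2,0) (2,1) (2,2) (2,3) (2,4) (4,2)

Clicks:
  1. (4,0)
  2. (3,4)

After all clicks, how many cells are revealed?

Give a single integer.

Answer: 5

Derivation:
Click 1 (4,0) count=0: revealed 4 new [(3,0) (3,1) (4,0) (4,1)] -> total=4
Click 2 (3,4) count=2: revealed 1 new [(3,4)] -> total=5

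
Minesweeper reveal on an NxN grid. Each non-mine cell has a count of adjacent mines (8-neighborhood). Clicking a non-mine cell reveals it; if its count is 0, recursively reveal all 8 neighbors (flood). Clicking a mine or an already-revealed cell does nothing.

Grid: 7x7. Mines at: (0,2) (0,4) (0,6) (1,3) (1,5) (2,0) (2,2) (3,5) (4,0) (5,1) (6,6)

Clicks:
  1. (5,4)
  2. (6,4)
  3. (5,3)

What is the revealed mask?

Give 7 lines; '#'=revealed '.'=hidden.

Answer: .......
.......
.......
..###..
..####.
..####.
..####.

Derivation:
Click 1 (5,4) count=0: revealed 15 new [(3,2) (3,3) (3,4) (4,2) (4,3) (4,4) (4,5) (5,2) (5,3) (5,4) (5,5) (6,2) (6,3) (6,4) (6,5)] -> total=15
Click 2 (6,4) count=0: revealed 0 new [(none)] -> total=15
Click 3 (5,3) count=0: revealed 0 new [(none)] -> total=15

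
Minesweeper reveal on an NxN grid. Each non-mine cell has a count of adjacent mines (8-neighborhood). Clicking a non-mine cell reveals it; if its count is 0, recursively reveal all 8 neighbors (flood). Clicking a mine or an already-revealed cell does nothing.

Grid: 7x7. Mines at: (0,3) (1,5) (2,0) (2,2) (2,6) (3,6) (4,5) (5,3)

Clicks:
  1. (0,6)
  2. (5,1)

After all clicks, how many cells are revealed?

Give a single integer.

Answer: 13

Derivation:
Click 1 (0,6) count=1: revealed 1 new [(0,6)] -> total=1
Click 2 (5,1) count=0: revealed 12 new [(3,0) (3,1) (3,2) (4,0) (4,1) (4,2) (5,0) (5,1) (5,2) (6,0) (6,1) (6,2)] -> total=13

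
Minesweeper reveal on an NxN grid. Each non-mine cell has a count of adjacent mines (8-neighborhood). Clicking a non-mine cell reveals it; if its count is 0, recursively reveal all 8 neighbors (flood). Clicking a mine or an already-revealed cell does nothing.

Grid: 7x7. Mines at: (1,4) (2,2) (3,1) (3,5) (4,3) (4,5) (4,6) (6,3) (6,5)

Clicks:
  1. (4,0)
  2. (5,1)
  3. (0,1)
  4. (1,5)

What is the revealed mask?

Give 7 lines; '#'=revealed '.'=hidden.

Click 1 (4,0) count=1: revealed 1 new [(4,0)] -> total=1
Click 2 (5,1) count=0: revealed 8 new [(4,1) (4,2) (5,0) (5,1) (5,2) (6,0) (6,1) (6,2)] -> total=9
Click 3 (0,1) count=0: revealed 10 new [(0,0) (0,1) (0,2) (0,3) (1,0) (1,1) (1,2) (1,3) (2,0) (2,1)] -> total=19
Click 4 (1,5) count=1: revealed 1 new [(1,5)] -> total=20

Answer: ####...
####.#.
##.....
.......
###....
###....
###....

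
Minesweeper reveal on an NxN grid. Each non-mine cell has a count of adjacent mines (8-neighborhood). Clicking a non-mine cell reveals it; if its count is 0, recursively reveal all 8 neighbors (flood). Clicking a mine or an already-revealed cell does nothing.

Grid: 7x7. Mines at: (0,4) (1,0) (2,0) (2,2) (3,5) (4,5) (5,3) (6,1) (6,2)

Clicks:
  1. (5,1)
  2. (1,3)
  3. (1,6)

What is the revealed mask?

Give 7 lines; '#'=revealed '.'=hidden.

Click 1 (5,1) count=2: revealed 1 new [(5,1)] -> total=1
Click 2 (1,3) count=2: revealed 1 new [(1,3)] -> total=2
Click 3 (1,6) count=0: revealed 6 new [(0,5) (0,6) (1,5) (1,6) (2,5) (2,6)] -> total=8

Answer: .....##
...#.##
.....##
.......
.......
.#.....
.......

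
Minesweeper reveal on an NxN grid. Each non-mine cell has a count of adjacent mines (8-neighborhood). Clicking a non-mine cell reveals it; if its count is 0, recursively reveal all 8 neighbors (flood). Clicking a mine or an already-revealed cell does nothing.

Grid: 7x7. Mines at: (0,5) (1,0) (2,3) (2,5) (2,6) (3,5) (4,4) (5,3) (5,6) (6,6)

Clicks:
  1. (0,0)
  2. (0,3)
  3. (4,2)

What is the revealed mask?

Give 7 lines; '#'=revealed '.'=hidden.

Answer: #####..
.####..
.......
.......
..#....
.......
.......

Derivation:
Click 1 (0,0) count=1: revealed 1 new [(0,0)] -> total=1
Click 2 (0,3) count=0: revealed 8 new [(0,1) (0,2) (0,3) (0,4) (1,1) (1,2) (1,3) (1,4)] -> total=9
Click 3 (4,2) count=1: revealed 1 new [(4,2)] -> total=10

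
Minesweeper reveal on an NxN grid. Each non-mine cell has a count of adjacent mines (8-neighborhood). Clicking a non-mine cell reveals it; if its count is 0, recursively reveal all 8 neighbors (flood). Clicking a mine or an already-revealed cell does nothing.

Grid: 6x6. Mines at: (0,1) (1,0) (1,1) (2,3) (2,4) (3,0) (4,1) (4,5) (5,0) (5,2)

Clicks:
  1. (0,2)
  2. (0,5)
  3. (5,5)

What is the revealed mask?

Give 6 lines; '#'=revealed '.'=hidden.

Answer: ..####
..####
......
......
......
.....#

Derivation:
Click 1 (0,2) count=2: revealed 1 new [(0,2)] -> total=1
Click 2 (0,5) count=0: revealed 7 new [(0,3) (0,4) (0,5) (1,2) (1,3) (1,4) (1,5)] -> total=8
Click 3 (5,5) count=1: revealed 1 new [(5,5)] -> total=9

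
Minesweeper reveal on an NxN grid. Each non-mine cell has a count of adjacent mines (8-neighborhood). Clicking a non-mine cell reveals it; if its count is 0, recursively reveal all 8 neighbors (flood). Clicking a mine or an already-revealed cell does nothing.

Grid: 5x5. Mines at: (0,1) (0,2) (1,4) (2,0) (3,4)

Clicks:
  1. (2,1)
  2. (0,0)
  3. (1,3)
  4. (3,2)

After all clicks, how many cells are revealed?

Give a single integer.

Click 1 (2,1) count=1: revealed 1 new [(2,1)] -> total=1
Click 2 (0,0) count=1: revealed 1 new [(0,0)] -> total=2
Click 3 (1,3) count=2: revealed 1 new [(1,3)] -> total=3
Click 4 (3,2) count=0: revealed 12 new [(1,1) (1,2) (2,2) (2,3) (3,0) (3,1) (3,2) (3,3) (4,0) (4,1) (4,2) (4,3)] -> total=15

Answer: 15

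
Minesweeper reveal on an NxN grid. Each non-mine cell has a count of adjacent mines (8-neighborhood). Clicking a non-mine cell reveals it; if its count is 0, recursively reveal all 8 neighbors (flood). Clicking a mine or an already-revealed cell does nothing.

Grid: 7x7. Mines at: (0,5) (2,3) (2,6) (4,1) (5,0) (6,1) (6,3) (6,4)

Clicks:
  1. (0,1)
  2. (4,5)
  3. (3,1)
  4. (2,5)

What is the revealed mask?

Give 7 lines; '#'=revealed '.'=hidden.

Answer: #####..
#####..
###..#.
#######
..#####
..#####
.....##

Derivation:
Click 1 (0,1) count=0: revealed 16 new [(0,0) (0,1) (0,2) (0,3) (0,4) (1,0) (1,1) (1,2) (1,3) (1,4) (2,0) (2,1) (2,2) (3,0) (3,1) (3,2)] -> total=16
Click 2 (4,5) count=0: revealed 16 new [(3,3) (3,4) (3,5) (3,6) (4,2) (4,3) (4,4) (4,5) (4,6) (5,2) (5,3) (5,4) (5,5) (5,6) (6,5) (6,6)] -> total=32
Click 3 (3,1) count=1: revealed 0 new [(none)] -> total=32
Click 4 (2,5) count=1: revealed 1 new [(2,5)] -> total=33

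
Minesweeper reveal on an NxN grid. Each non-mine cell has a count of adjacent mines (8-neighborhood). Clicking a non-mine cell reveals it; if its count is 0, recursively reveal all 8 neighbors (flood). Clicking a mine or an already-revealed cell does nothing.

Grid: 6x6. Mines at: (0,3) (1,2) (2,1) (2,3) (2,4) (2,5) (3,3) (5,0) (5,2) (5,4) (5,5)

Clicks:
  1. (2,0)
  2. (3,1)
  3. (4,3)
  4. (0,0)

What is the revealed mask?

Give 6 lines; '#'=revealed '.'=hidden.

Answer: ##....
##....
#.....
.#....
...#..
......

Derivation:
Click 1 (2,0) count=1: revealed 1 new [(2,0)] -> total=1
Click 2 (3,1) count=1: revealed 1 new [(3,1)] -> total=2
Click 3 (4,3) count=3: revealed 1 new [(4,3)] -> total=3
Click 4 (0,0) count=0: revealed 4 new [(0,0) (0,1) (1,0) (1,1)] -> total=7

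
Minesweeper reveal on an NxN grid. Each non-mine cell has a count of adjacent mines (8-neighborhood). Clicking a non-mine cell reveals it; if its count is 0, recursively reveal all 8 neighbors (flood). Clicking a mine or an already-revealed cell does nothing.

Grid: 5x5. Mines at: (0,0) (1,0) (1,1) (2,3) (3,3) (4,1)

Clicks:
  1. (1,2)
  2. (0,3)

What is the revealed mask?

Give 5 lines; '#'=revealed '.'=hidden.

Answer: ..###
..###
.....
.....
.....

Derivation:
Click 1 (1,2) count=2: revealed 1 new [(1,2)] -> total=1
Click 2 (0,3) count=0: revealed 5 new [(0,2) (0,3) (0,4) (1,3) (1,4)] -> total=6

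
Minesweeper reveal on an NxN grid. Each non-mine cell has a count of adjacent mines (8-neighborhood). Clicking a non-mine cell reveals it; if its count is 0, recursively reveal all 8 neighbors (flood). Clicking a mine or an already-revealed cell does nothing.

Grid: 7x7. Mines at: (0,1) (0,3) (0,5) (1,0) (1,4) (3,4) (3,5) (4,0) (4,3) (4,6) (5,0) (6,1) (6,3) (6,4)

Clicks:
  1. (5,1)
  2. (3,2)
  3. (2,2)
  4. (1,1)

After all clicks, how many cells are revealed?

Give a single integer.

Click 1 (5,1) count=3: revealed 1 new [(5,1)] -> total=1
Click 2 (3,2) count=1: revealed 1 new [(3,2)] -> total=2
Click 3 (2,2) count=0: revealed 8 new [(1,1) (1,2) (1,3) (2,1) (2,2) (2,3) (3,1) (3,3)] -> total=10
Click 4 (1,1) count=2: revealed 0 new [(none)] -> total=10

Answer: 10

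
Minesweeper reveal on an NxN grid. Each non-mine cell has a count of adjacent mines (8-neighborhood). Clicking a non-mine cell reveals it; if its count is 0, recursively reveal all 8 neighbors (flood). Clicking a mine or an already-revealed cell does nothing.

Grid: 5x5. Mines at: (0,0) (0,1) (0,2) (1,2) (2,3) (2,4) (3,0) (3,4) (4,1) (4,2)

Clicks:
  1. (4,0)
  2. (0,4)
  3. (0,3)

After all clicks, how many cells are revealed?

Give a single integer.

Answer: 5

Derivation:
Click 1 (4,0) count=2: revealed 1 new [(4,0)] -> total=1
Click 2 (0,4) count=0: revealed 4 new [(0,3) (0,4) (1,3) (1,4)] -> total=5
Click 3 (0,3) count=2: revealed 0 new [(none)] -> total=5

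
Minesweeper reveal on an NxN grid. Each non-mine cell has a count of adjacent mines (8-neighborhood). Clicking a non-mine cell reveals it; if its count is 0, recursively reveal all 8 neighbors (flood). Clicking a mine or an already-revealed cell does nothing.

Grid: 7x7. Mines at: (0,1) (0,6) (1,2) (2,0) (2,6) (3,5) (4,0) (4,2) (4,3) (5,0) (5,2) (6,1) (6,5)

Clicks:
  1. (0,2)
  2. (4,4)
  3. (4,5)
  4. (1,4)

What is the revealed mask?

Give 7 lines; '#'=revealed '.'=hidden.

Click 1 (0,2) count=2: revealed 1 new [(0,2)] -> total=1
Click 2 (4,4) count=2: revealed 1 new [(4,4)] -> total=2
Click 3 (4,5) count=1: revealed 1 new [(4,5)] -> total=3
Click 4 (1,4) count=0: revealed 9 new [(0,3) (0,4) (0,5) (1,3) (1,4) (1,5) (2,3) (2,4) (2,5)] -> total=12

Answer: ..####.
...###.
...###.
.......
....##.
.......
.......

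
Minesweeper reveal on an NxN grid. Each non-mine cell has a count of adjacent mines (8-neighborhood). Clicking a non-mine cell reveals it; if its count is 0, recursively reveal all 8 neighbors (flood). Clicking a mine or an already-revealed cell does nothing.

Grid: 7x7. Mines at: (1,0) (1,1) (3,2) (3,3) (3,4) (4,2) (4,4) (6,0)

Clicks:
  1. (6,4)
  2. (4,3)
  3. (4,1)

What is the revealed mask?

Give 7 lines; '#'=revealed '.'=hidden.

Answer: ..#####
..#####
..#####
.....##
.#.#.##
.######
.######

Derivation:
Click 1 (6,4) count=0: revealed 31 new [(0,2) (0,3) (0,4) (0,5) (0,6) (1,2) (1,3) (1,4) (1,5) (1,6) (2,2) (2,3) (2,4) (2,5) (2,6) (3,5) (3,6) (4,5) (4,6) (5,1) (5,2) (5,3) (5,4) (5,5) (5,6) (6,1) (6,2) (6,3) (6,4) (6,5) (6,6)] -> total=31
Click 2 (4,3) count=5: revealed 1 new [(4,3)] -> total=32
Click 3 (4,1) count=2: revealed 1 new [(4,1)] -> total=33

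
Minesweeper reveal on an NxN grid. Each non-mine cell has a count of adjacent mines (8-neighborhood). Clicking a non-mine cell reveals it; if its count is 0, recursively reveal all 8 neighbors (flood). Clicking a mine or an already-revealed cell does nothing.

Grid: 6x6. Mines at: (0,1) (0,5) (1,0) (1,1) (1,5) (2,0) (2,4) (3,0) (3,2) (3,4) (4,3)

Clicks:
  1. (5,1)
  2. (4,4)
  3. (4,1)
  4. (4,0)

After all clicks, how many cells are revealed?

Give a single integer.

Answer: 7

Derivation:
Click 1 (5,1) count=0: revealed 6 new [(4,0) (4,1) (4,2) (5,0) (5,1) (5,2)] -> total=6
Click 2 (4,4) count=2: revealed 1 new [(4,4)] -> total=7
Click 3 (4,1) count=2: revealed 0 new [(none)] -> total=7
Click 4 (4,0) count=1: revealed 0 new [(none)] -> total=7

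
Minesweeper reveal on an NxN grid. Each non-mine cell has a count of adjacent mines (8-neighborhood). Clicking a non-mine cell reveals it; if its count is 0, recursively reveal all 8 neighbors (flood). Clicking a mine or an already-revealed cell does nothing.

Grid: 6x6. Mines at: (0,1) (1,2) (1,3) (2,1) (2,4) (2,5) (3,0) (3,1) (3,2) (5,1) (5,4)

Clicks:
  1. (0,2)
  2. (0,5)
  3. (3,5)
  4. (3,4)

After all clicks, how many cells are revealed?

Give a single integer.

Click 1 (0,2) count=3: revealed 1 new [(0,2)] -> total=1
Click 2 (0,5) count=0: revealed 4 new [(0,4) (0,5) (1,4) (1,5)] -> total=5
Click 3 (3,5) count=2: revealed 1 new [(3,5)] -> total=6
Click 4 (3,4) count=2: revealed 1 new [(3,4)] -> total=7

Answer: 7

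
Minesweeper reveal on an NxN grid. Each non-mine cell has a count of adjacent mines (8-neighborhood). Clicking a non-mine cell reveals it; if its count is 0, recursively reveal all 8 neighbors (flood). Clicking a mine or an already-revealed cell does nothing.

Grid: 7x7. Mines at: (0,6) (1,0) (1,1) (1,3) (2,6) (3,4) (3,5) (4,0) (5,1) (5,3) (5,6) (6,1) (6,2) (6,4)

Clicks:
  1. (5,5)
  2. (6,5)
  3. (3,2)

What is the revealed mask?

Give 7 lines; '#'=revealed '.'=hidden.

Answer: .......
.......
.###...
.###...
.###...
.....#.
.....#.

Derivation:
Click 1 (5,5) count=2: revealed 1 new [(5,5)] -> total=1
Click 2 (6,5) count=2: revealed 1 new [(6,5)] -> total=2
Click 3 (3,2) count=0: revealed 9 new [(2,1) (2,2) (2,3) (3,1) (3,2) (3,3) (4,1) (4,2) (4,3)] -> total=11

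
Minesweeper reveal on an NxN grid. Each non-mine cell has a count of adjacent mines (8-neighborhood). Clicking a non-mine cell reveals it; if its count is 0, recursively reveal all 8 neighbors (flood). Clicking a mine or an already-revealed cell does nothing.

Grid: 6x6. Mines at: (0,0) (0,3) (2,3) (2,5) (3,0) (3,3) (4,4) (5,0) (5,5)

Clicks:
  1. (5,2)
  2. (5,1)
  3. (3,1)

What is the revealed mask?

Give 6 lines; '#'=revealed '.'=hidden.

Answer: ......
......
......
.#....
.###..
.###..

Derivation:
Click 1 (5,2) count=0: revealed 6 new [(4,1) (4,2) (4,3) (5,1) (5,2) (5,3)] -> total=6
Click 2 (5,1) count=1: revealed 0 new [(none)] -> total=6
Click 3 (3,1) count=1: revealed 1 new [(3,1)] -> total=7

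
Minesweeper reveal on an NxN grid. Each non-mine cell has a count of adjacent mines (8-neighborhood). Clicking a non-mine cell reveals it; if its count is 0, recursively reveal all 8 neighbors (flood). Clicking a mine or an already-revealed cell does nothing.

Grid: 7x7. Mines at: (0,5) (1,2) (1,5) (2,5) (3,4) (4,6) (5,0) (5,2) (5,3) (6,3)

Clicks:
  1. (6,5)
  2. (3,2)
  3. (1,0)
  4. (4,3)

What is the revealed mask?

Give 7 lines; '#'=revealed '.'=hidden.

Click 1 (6,5) count=0: revealed 6 new [(5,4) (5,5) (5,6) (6,4) (6,5) (6,6)] -> total=6
Click 2 (3,2) count=0: revealed 16 new [(0,0) (0,1) (1,0) (1,1) (2,0) (2,1) (2,2) (2,3) (3,0) (3,1) (3,2) (3,3) (4,0) (4,1) (4,2) (4,3)] -> total=22
Click 3 (1,0) count=0: revealed 0 new [(none)] -> total=22
Click 4 (4,3) count=3: revealed 0 new [(none)] -> total=22

Answer: ##.....
##.....
####...
####...
####...
....###
....###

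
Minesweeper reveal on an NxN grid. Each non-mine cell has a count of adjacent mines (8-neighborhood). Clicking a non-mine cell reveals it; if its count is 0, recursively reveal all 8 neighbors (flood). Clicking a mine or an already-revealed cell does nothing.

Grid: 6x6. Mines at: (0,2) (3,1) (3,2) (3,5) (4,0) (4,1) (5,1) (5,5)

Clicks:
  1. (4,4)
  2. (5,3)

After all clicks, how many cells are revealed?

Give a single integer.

Answer: 6

Derivation:
Click 1 (4,4) count=2: revealed 1 new [(4,4)] -> total=1
Click 2 (5,3) count=0: revealed 5 new [(4,2) (4,3) (5,2) (5,3) (5,4)] -> total=6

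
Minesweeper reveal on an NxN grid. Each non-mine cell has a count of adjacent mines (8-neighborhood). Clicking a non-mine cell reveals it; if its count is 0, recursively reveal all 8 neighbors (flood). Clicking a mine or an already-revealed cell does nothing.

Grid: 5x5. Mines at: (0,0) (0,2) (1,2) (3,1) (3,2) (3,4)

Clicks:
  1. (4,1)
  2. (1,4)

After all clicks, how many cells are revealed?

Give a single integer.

Click 1 (4,1) count=2: revealed 1 new [(4,1)] -> total=1
Click 2 (1,4) count=0: revealed 6 new [(0,3) (0,4) (1,3) (1,4) (2,3) (2,4)] -> total=7

Answer: 7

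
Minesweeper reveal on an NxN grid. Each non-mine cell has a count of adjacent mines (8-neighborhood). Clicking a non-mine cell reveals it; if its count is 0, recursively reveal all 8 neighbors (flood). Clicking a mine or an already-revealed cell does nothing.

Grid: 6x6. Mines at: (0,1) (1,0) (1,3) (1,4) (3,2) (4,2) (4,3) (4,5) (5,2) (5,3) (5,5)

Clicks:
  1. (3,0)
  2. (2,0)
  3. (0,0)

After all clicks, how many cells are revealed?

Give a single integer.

Answer: 9

Derivation:
Click 1 (3,0) count=0: revealed 8 new [(2,0) (2,1) (3,0) (3,1) (4,0) (4,1) (5,0) (5,1)] -> total=8
Click 2 (2,0) count=1: revealed 0 new [(none)] -> total=8
Click 3 (0,0) count=2: revealed 1 new [(0,0)] -> total=9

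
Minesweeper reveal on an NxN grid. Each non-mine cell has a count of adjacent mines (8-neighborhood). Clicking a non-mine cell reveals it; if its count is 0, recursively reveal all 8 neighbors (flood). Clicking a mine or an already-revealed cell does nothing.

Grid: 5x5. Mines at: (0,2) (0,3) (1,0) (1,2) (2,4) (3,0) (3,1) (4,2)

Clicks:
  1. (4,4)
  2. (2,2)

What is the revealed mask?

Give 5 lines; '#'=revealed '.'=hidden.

Answer: .....
.....
..#..
...##
...##

Derivation:
Click 1 (4,4) count=0: revealed 4 new [(3,3) (3,4) (4,3) (4,4)] -> total=4
Click 2 (2,2) count=2: revealed 1 new [(2,2)] -> total=5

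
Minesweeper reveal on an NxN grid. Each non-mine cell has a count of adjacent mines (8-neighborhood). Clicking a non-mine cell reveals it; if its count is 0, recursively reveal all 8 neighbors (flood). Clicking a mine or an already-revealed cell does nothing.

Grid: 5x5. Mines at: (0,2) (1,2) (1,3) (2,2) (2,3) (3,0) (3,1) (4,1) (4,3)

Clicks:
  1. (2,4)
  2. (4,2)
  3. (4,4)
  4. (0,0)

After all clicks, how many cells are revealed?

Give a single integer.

Click 1 (2,4) count=2: revealed 1 new [(2,4)] -> total=1
Click 2 (4,2) count=3: revealed 1 new [(4,2)] -> total=2
Click 3 (4,4) count=1: revealed 1 new [(4,4)] -> total=3
Click 4 (0,0) count=0: revealed 6 new [(0,0) (0,1) (1,0) (1,1) (2,0) (2,1)] -> total=9

Answer: 9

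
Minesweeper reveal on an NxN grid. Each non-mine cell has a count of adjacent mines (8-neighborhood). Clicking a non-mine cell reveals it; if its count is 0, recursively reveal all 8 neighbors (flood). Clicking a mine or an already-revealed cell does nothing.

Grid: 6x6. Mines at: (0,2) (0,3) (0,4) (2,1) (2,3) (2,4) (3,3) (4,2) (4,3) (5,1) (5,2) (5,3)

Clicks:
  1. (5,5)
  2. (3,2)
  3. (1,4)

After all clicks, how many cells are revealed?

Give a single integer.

Answer: 8

Derivation:
Click 1 (5,5) count=0: revealed 6 new [(3,4) (3,5) (4,4) (4,5) (5,4) (5,5)] -> total=6
Click 2 (3,2) count=5: revealed 1 new [(3,2)] -> total=7
Click 3 (1,4) count=4: revealed 1 new [(1,4)] -> total=8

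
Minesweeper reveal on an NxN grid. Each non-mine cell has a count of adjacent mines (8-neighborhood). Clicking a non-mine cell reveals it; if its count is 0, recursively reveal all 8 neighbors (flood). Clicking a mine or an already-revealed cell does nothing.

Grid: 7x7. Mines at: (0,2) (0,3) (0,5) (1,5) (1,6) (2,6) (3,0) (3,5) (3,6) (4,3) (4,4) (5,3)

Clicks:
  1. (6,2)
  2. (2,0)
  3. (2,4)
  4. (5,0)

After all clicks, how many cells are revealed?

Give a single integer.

Answer: 11

Derivation:
Click 1 (6,2) count=1: revealed 1 new [(6,2)] -> total=1
Click 2 (2,0) count=1: revealed 1 new [(2,0)] -> total=2
Click 3 (2,4) count=2: revealed 1 new [(2,4)] -> total=3
Click 4 (5,0) count=0: revealed 8 new [(4,0) (4,1) (4,2) (5,0) (5,1) (5,2) (6,0) (6,1)] -> total=11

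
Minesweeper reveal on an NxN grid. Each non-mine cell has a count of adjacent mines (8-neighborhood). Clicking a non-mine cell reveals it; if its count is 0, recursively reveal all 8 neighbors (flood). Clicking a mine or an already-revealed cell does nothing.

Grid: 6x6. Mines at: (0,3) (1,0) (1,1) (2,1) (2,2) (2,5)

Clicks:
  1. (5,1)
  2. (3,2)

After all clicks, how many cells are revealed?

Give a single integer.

Click 1 (5,1) count=0: revealed 18 new [(3,0) (3,1) (3,2) (3,3) (3,4) (3,5) (4,0) (4,1) (4,2) (4,3) (4,4) (4,5) (5,0) (5,1) (5,2) (5,3) (5,4) (5,5)] -> total=18
Click 2 (3,2) count=2: revealed 0 new [(none)] -> total=18

Answer: 18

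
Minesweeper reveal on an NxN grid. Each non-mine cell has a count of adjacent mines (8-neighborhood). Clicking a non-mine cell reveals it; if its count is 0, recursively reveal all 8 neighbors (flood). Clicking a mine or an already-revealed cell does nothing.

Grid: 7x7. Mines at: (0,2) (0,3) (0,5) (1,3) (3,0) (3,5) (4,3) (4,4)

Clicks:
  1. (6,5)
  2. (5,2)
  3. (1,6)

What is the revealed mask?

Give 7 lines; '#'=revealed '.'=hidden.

Answer: .......
......#
.......
.......
###..##
#######
#######

Derivation:
Click 1 (6,5) count=0: revealed 19 new [(4,0) (4,1) (4,2) (4,5) (4,6) (5,0) (5,1) (5,2) (5,3) (5,4) (5,5) (5,6) (6,0) (6,1) (6,2) (6,3) (6,4) (6,5) (6,6)] -> total=19
Click 2 (5,2) count=1: revealed 0 new [(none)] -> total=19
Click 3 (1,6) count=1: revealed 1 new [(1,6)] -> total=20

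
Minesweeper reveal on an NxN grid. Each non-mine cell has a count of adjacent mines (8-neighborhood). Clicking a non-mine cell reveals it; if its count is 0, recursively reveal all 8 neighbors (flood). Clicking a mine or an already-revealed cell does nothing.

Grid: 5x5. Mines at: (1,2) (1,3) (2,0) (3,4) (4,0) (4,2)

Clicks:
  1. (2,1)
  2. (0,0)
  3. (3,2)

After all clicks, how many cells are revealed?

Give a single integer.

Answer: 6

Derivation:
Click 1 (2,1) count=2: revealed 1 new [(2,1)] -> total=1
Click 2 (0,0) count=0: revealed 4 new [(0,0) (0,1) (1,0) (1,1)] -> total=5
Click 3 (3,2) count=1: revealed 1 new [(3,2)] -> total=6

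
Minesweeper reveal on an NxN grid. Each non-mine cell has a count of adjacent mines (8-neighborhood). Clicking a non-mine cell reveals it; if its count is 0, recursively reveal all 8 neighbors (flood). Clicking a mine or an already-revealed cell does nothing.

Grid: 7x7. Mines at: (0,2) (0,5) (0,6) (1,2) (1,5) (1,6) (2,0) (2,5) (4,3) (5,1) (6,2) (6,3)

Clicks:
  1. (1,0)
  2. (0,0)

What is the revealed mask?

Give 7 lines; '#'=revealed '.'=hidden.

Answer: ##.....
##.....
.......
.......
.......
.......
.......

Derivation:
Click 1 (1,0) count=1: revealed 1 new [(1,0)] -> total=1
Click 2 (0,0) count=0: revealed 3 new [(0,0) (0,1) (1,1)] -> total=4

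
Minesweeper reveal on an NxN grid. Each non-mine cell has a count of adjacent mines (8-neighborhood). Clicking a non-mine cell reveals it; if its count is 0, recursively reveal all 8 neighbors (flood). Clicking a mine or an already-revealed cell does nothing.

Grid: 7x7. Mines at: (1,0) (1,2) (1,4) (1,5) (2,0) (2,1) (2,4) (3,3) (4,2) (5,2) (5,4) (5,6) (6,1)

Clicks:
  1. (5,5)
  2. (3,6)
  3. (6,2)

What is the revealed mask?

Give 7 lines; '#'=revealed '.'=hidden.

Answer: .......
.......
.....##
.....##
.....##
.....#.
..#....

Derivation:
Click 1 (5,5) count=2: revealed 1 new [(5,5)] -> total=1
Click 2 (3,6) count=0: revealed 6 new [(2,5) (2,6) (3,5) (3,6) (4,5) (4,6)] -> total=7
Click 3 (6,2) count=2: revealed 1 new [(6,2)] -> total=8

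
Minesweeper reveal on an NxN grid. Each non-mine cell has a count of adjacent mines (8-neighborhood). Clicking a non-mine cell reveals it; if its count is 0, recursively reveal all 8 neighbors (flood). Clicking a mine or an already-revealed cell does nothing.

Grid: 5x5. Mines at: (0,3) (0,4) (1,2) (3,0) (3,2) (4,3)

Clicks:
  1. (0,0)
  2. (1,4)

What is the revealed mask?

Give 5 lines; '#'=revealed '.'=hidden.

Click 1 (0,0) count=0: revealed 6 new [(0,0) (0,1) (1,0) (1,1) (2,0) (2,1)] -> total=6
Click 2 (1,4) count=2: revealed 1 new [(1,4)] -> total=7

Answer: ##...
##..#
##...
.....
.....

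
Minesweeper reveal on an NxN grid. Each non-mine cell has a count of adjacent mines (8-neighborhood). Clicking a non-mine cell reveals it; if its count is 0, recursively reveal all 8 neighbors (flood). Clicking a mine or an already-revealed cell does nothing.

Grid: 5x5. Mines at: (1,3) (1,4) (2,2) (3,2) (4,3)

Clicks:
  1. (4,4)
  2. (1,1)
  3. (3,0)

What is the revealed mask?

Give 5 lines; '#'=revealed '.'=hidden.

Answer: ###..
###..
##...
##...
##..#

Derivation:
Click 1 (4,4) count=1: revealed 1 new [(4,4)] -> total=1
Click 2 (1,1) count=1: revealed 1 new [(1,1)] -> total=2
Click 3 (3,0) count=0: revealed 11 new [(0,0) (0,1) (0,2) (1,0) (1,2) (2,0) (2,1) (3,0) (3,1) (4,0) (4,1)] -> total=13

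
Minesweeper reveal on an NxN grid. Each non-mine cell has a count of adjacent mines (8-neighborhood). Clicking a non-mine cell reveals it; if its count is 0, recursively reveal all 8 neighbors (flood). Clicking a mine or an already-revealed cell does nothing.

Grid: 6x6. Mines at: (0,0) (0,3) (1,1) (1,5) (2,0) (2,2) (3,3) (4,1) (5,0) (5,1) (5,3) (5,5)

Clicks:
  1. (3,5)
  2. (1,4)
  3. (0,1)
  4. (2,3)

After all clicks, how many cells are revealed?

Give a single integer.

Click 1 (3,5) count=0: revealed 6 new [(2,4) (2,5) (3,4) (3,5) (4,4) (4,5)] -> total=6
Click 2 (1,4) count=2: revealed 1 new [(1,4)] -> total=7
Click 3 (0,1) count=2: revealed 1 new [(0,1)] -> total=8
Click 4 (2,3) count=2: revealed 1 new [(2,3)] -> total=9

Answer: 9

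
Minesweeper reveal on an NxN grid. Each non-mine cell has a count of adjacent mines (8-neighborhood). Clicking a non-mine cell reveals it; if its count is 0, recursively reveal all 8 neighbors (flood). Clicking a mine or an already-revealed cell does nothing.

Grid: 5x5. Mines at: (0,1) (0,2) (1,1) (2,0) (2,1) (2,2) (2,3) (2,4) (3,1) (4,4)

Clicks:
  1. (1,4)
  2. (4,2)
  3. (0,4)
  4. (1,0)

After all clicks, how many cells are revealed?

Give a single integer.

Answer: 6

Derivation:
Click 1 (1,4) count=2: revealed 1 new [(1,4)] -> total=1
Click 2 (4,2) count=1: revealed 1 new [(4,2)] -> total=2
Click 3 (0,4) count=0: revealed 3 new [(0,3) (0,4) (1,3)] -> total=5
Click 4 (1,0) count=4: revealed 1 new [(1,0)] -> total=6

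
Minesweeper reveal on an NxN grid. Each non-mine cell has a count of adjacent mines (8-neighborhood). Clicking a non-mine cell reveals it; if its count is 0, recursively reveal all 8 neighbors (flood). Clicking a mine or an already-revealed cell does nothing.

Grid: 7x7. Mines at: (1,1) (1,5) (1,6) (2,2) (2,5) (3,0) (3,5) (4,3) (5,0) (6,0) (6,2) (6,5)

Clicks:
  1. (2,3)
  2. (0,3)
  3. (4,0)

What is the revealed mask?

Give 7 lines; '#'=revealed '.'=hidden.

Click 1 (2,3) count=1: revealed 1 new [(2,3)] -> total=1
Click 2 (0,3) count=0: revealed 6 new [(0,2) (0,3) (0,4) (1,2) (1,3) (1,4)] -> total=7
Click 3 (4,0) count=2: revealed 1 new [(4,0)] -> total=8

Answer: ..###..
..###..
...#...
.......
#......
.......
.......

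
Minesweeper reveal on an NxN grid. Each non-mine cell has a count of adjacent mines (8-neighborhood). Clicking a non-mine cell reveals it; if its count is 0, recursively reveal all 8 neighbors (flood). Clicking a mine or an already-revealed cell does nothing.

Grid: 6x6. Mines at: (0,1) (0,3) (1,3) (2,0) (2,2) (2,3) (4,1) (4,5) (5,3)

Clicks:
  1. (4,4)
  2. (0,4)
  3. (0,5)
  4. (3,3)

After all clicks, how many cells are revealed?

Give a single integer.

Click 1 (4,4) count=2: revealed 1 new [(4,4)] -> total=1
Click 2 (0,4) count=2: revealed 1 new [(0,4)] -> total=2
Click 3 (0,5) count=0: revealed 7 new [(0,5) (1,4) (1,5) (2,4) (2,5) (3,4) (3,5)] -> total=9
Click 4 (3,3) count=2: revealed 1 new [(3,3)] -> total=10

Answer: 10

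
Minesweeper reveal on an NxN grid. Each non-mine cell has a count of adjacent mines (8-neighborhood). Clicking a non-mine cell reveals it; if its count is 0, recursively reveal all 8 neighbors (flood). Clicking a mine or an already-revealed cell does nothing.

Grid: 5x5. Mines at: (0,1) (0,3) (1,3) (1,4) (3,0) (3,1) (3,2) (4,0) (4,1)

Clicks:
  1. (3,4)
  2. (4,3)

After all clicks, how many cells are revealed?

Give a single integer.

Answer: 6

Derivation:
Click 1 (3,4) count=0: revealed 6 new [(2,3) (2,4) (3,3) (3,4) (4,3) (4,4)] -> total=6
Click 2 (4,3) count=1: revealed 0 new [(none)] -> total=6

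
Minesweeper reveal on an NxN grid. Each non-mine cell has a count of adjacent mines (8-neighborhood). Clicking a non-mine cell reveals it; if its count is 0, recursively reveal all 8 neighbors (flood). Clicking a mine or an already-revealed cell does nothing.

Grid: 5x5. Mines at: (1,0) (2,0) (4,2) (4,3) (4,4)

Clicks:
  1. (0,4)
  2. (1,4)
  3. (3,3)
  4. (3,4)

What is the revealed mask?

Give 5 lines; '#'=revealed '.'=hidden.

Answer: .####
.####
.####
.####
.....

Derivation:
Click 1 (0,4) count=0: revealed 16 new [(0,1) (0,2) (0,3) (0,4) (1,1) (1,2) (1,3) (1,4) (2,1) (2,2) (2,3) (2,4) (3,1) (3,2) (3,3) (3,4)] -> total=16
Click 2 (1,4) count=0: revealed 0 new [(none)] -> total=16
Click 3 (3,3) count=3: revealed 0 new [(none)] -> total=16
Click 4 (3,4) count=2: revealed 0 new [(none)] -> total=16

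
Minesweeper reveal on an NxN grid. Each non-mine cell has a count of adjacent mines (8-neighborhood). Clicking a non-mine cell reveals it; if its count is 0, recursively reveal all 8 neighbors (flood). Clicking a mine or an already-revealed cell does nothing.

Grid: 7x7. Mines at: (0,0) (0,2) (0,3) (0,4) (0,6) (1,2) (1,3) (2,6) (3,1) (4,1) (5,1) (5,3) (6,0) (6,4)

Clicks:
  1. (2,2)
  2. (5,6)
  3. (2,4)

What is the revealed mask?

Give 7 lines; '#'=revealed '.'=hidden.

Answer: .......
.......
..####.
..#####
..#####
....###
.....##

Derivation:
Click 1 (2,2) count=3: revealed 1 new [(2,2)] -> total=1
Click 2 (5,6) count=0: revealed 18 new [(2,3) (2,4) (2,5) (3,2) (3,3) (3,4) (3,5) (3,6) (4,2) (4,3) (4,4) (4,5) (4,6) (5,4) (5,5) (5,6) (6,5) (6,6)] -> total=19
Click 3 (2,4) count=1: revealed 0 new [(none)] -> total=19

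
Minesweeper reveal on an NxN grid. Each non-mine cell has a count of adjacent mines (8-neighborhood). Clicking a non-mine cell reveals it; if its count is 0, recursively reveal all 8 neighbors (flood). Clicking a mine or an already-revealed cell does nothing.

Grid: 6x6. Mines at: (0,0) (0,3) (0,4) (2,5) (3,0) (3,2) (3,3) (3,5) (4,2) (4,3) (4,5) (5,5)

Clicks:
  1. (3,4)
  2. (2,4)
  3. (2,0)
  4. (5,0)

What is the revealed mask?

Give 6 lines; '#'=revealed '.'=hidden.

Answer: ......
......
#...#.
....#.
##....
##....

Derivation:
Click 1 (3,4) count=5: revealed 1 new [(3,4)] -> total=1
Click 2 (2,4) count=3: revealed 1 new [(2,4)] -> total=2
Click 3 (2,0) count=1: revealed 1 new [(2,0)] -> total=3
Click 4 (5,0) count=0: revealed 4 new [(4,0) (4,1) (5,0) (5,1)] -> total=7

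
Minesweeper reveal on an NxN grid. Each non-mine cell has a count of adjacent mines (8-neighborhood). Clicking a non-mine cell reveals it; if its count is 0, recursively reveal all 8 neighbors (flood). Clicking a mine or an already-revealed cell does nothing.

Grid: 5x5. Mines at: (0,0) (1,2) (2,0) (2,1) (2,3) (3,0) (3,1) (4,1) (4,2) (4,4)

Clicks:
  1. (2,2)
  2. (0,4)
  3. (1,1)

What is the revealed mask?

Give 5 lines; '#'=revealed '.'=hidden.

Answer: ...##
.#.##
..#..
.....
.....

Derivation:
Click 1 (2,2) count=4: revealed 1 new [(2,2)] -> total=1
Click 2 (0,4) count=0: revealed 4 new [(0,3) (0,4) (1,3) (1,4)] -> total=5
Click 3 (1,1) count=4: revealed 1 new [(1,1)] -> total=6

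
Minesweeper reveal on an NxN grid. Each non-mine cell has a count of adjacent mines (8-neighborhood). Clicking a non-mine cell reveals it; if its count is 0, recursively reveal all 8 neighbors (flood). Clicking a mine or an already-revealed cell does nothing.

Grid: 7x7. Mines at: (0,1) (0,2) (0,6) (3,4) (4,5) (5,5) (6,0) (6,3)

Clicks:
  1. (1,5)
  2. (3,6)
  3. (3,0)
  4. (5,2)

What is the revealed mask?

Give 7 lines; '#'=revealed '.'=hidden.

Answer: .......
####.#.
####...
####..#
####...
####...
.......

Derivation:
Click 1 (1,5) count=1: revealed 1 new [(1,5)] -> total=1
Click 2 (3,6) count=1: revealed 1 new [(3,6)] -> total=2
Click 3 (3,0) count=0: revealed 20 new [(1,0) (1,1) (1,2) (1,3) (2,0) (2,1) (2,2) (2,3) (3,0) (3,1) (3,2) (3,3) (4,0) (4,1) (4,2) (4,3) (5,0) (5,1) (5,2) (5,3)] -> total=22
Click 4 (5,2) count=1: revealed 0 new [(none)] -> total=22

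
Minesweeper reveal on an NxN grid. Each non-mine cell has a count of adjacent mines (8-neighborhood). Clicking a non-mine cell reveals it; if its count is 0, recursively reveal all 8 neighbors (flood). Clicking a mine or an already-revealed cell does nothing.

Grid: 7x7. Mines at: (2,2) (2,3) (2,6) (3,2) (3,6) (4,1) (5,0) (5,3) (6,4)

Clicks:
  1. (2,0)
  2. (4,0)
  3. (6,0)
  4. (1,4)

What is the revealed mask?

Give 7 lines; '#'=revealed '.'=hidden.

Click 1 (2,0) count=0: revealed 18 new [(0,0) (0,1) (0,2) (0,3) (0,4) (0,5) (0,6) (1,0) (1,1) (1,2) (1,3) (1,4) (1,5) (1,6) (2,0) (2,1) (3,0) (3,1)] -> total=18
Click 2 (4,0) count=2: revealed 1 new [(4,0)] -> total=19
Click 3 (6,0) count=1: revealed 1 new [(6,0)] -> total=20
Click 4 (1,4) count=1: revealed 0 new [(none)] -> total=20

Answer: #######
#######
##.....
##.....
#......
.......
#......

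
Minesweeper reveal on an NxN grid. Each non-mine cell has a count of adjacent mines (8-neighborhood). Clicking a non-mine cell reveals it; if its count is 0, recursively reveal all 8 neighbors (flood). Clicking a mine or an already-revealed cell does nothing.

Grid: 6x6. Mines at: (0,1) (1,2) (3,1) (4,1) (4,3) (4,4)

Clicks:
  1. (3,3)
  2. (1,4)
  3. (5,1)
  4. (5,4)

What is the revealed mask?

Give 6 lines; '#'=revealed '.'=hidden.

Click 1 (3,3) count=2: revealed 1 new [(3,3)] -> total=1
Click 2 (1,4) count=0: revealed 11 new [(0,3) (0,4) (0,5) (1,3) (1,4) (1,5) (2,3) (2,4) (2,5) (3,4) (3,5)] -> total=12
Click 3 (5,1) count=1: revealed 1 new [(5,1)] -> total=13
Click 4 (5,4) count=2: revealed 1 new [(5,4)] -> total=14

Answer: ...###
...###
...###
...###
......
.#..#.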